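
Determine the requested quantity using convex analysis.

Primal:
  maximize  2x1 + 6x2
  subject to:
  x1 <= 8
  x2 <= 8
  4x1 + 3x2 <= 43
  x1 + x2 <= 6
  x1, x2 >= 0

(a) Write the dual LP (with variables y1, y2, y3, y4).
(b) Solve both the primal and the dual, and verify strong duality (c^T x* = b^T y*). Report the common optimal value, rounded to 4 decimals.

The standard primal-dual pair for 'max c^T x s.t. A x <= b, x >= 0' is:
  Dual:  min b^T y  s.t.  A^T y >= c,  y >= 0.

So the dual LP is:
  minimize  8y1 + 8y2 + 43y3 + 6y4
  subject to:
    y1 + 4y3 + y4 >= 2
    y2 + 3y3 + y4 >= 6
    y1, y2, y3, y4 >= 0

Solving the primal: x* = (0, 6).
  primal value c^T x* = 36.
Solving the dual: y* = (0, 0, 0, 6).
  dual value b^T y* = 36.
Strong duality: c^T x* = b^T y*. Confirmed.

36


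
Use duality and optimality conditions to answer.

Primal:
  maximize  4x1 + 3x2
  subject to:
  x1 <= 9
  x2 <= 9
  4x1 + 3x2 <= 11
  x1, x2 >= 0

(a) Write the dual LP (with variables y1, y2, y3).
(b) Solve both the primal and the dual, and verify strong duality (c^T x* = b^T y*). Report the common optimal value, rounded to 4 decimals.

The standard primal-dual pair for 'max c^T x s.t. A x <= b, x >= 0' is:
  Dual:  min b^T y  s.t.  A^T y >= c,  y >= 0.

So the dual LP is:
  minimize  9y1 + 9y2 + 11y3
  subject to:
    y1 + 4y3 >= 4
    y2 + 3y3 >= 3
    y1, y2, y3 >= 0

Solving the primal: x* = (2.75, 0).
  primal value c^T x* = 11.
Solving the dual: y* = (0, 0, 1).
  dual value b^T y* = 11.
Strong duality: c^T x* = b^T y*. Confirmed.

11


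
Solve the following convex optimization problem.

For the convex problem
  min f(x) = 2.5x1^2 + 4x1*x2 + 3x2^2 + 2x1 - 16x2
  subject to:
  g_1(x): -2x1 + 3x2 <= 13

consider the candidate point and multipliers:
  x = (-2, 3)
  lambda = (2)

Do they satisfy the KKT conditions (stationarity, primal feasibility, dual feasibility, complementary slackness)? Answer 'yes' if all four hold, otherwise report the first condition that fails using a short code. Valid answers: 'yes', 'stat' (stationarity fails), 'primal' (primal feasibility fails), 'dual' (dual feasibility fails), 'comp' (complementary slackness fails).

Gradient of f: grad f(x) = Q x + c = (4, -6)
Constraint values g_i(x) = a_i^T x - b_i:
  g_1((-2, 3)) = 0
Stationarity residual: grad f(x) + sum_i lambda_i a_i = (0, 0)
  -> stationarity OK
Primal feasibility (all g_i <= 0): OK
Dual feasibility (all lambda_i >= 0): OK
Complementary slackness (lambda_i * g_i(x) = 0 for all i): OK

Verdict: yes, KKT holds.

yes


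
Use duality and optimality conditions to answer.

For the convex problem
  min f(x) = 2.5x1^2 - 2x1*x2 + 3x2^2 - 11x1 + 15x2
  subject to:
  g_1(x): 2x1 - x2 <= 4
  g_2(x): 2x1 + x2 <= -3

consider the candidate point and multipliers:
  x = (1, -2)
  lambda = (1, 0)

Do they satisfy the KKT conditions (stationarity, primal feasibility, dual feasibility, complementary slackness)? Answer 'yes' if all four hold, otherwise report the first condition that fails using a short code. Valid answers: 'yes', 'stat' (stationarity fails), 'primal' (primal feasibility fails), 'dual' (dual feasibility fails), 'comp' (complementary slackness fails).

Gradient of f: grad f(x) = Q x + c = (-2, 1)
Constraint values g_i(x) = a_i^T x - b_i:
  g_1((1, -2)) = 0
  g_2((1, -2)) = 3
Stationarity residual: grad f(x) + sum_i lambda_i a_i = (0, 0)
  -> stationarity OK
Primal feasibility (all g_i <= 0): FAILS
Dual feasibility (all lambda_i >= 0): OK
Complementary slackness (lambda_i * g_i(x) = 0 for all i): OK

Verdict: the first failing condition is primal_feasibility -> primal.

primal


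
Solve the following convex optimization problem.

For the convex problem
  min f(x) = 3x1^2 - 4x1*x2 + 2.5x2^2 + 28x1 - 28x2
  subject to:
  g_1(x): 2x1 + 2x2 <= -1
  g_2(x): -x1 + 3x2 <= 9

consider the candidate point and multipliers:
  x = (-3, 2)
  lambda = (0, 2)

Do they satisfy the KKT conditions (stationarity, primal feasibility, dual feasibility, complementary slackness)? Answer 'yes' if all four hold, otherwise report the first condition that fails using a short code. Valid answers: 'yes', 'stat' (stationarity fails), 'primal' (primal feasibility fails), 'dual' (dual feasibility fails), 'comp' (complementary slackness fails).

Gradient of f: grad f(x) = Q x + c = (2, -6)
Constraint values g_i(x) = a_i^T x - b_i:
  g_1((-3, 2)) = -1
  g_2((-3, 2)) = 0
Stationarity residual: grad f(x) + sum_i lambda_i a_i = (0, 0)
  -> stationarity OK
Primal feasibility (all g_i <= 0): OK
Dual feasibility (all lambda_i >= 0): OK
Complementary slackness (lambda_i * g_i(x) = 0 for all i): OK

Verdict: yes, KKT holds.

yes


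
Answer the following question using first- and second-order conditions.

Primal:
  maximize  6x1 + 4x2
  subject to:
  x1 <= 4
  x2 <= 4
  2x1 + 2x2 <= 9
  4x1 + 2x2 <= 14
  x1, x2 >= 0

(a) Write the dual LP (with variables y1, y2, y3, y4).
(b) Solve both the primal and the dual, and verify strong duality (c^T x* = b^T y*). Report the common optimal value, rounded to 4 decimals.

The standard primal-dual pair for 'max c^T x s.t. A x <= b, x >= 0' is:
  Dual:  min b^T y  s.t.  A^T y >= c,  y >= 0.

So the dual LP is:
  minimize  4y1 + 4y2 + 9y3 + 14y4
  subject to:
    y1 + 2y3 + 4y4 >= 6
    y2 + 2y3 + 2y4 >= 4
    y1, y2, y3, y4 >= 0

Solving the primal: x* = (2.5, 2).
  primal value c^T x* = 23.
Solving the dual: y* = (0, 0, 1, 1).
  dual value b^T y* = 23.
Strong duality: c^T x* = b^T y*. Confirmed.

23


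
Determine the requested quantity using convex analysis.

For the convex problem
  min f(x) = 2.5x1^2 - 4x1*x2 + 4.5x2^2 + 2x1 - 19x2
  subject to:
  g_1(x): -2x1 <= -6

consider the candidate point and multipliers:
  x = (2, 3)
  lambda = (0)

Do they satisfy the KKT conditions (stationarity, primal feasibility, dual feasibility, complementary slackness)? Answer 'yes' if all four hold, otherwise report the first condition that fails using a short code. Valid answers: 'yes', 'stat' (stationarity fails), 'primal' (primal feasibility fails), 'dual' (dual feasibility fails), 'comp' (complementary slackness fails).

Gradient of f: grad f(x) = Q x + c = (0, 0)
Constraint values g_i(x) = a_i^T x - b_i:
  g_1((2, 3)) = 2
Stationarity residual: grad f(x) + sum_i lambda_i a_i = (0, 0)
  -> stationarity OK
Primal feasibility (all g_i <= 0): FAILS
Dual feasibility (all lambda_i >= 0): OK
Complementary slackness (lambda_i * g_i(x) = 0 for all i): OK

Verdict: the first failing condition is primal_feasibility -> primal.

primal


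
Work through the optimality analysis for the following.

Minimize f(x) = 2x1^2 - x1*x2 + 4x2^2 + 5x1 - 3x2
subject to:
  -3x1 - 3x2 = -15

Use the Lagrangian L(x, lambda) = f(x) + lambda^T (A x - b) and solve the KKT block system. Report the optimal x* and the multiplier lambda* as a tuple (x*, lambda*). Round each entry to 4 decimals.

Form the Lagrangian:
  L(x, lambda) = (1/2) x^T Q x + c^T x + lambda^T (A x - b)
Stationarity (grad_x L = 0): Q x + c + A^T lambda = 0.
Primal feasibility: A x = b.

This gives the KKT block system:
  [ Q   A^T ] [ x     ]   [-c ]
  [ A    0  ] [ lambda ] = [ b ]

Solving the linear system:
  x*      = (2.6429, 2.3571)
  lambda* = (4.4048)
  f(x*)   = 36.1071

x* = (2.6429, 2.3571), lambda* = (4.4048)


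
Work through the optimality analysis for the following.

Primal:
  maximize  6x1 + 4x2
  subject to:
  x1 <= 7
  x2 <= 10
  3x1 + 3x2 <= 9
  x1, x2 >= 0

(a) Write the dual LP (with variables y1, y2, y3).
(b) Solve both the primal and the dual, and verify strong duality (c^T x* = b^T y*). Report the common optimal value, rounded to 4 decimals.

The standard primal-dual pair for 'max c^T x s.t. A x <= b, x >= 0' is:
  Dual:  min b^T y  s.t.  A^T y >= c,  y >= 0.

So the dual LP is:
  minimize  7y1 + 10y2 + 9y3
  subject to:
    y1 + 3y3 >= 6
    y2 + 3y3 >= 4
    y1, y2, y3 >= 0

Solving the primal: x* = (3, 0).
  primal value c^T x* = 18.
Solving the dual: y* = (0, 0, 2).
  dual value b^T y* = 18.
Strong duality: c^T x* = b^T y*. Confirmed.

18


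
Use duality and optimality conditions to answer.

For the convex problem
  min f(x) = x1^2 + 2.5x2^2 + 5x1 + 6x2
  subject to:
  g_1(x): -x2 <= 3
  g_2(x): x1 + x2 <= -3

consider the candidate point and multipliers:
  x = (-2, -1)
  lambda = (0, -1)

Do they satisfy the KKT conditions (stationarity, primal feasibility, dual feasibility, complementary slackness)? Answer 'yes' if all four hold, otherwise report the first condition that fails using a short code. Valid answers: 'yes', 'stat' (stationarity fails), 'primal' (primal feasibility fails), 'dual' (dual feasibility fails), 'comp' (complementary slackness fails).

Gradient of f: grad f(x) = Q x + c = (1, 1)
Constraint values g_i(x) = a_i^T x - b_i:
  g_1((-2, -1)) = -2
  g_2((-2, -1)) = 0
Stationarity residual: grad f(x) + sum_i lambda_i a_i = (0, 0)
  -> stationarity OK
Primal feasibility (all g_i <= 0): OK
Dual feasibility (all lambda_i >= 0): FAILS
Complementary slackness (lambda_i * g_i(x) = 0 for all i): OK

Verdict: the first failing condition is dual_feasibility -> dual.

dual


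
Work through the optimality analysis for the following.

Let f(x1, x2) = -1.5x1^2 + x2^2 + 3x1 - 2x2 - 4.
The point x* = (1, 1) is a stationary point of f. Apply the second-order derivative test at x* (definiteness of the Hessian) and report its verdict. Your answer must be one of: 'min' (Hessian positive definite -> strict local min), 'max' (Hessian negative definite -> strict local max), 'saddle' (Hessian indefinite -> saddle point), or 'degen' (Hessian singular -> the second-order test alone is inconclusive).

Compute the Hessian H = grad^2 f:
  H = [[-3, 0], [0, 2]]
Verify stationarity: grad f(x*) = H x* + g = (0, 0).
Eigenvalues of H: -3, 2.
Eigenvalues have mixed signs, so H is indefinite -> x* is a saddle point.

saddle


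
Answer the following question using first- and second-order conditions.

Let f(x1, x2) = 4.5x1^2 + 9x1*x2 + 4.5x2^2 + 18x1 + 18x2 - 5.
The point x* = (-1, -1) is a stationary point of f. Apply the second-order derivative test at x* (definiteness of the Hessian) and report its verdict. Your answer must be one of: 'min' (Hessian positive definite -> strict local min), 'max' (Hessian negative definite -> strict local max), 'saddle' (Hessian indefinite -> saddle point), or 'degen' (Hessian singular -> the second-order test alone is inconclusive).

Compute the Hessian H = grad^2 f:
  H = [[9, 9], [9, 9]]
Verify stationarity: grad f(x*) = H x* + g = (0, 0).
Eigenvalues of H: 0, 18.
H has a zero eigenvalue (singular; positive semidefinite but not definite), so H is neither positive definite, negative definite, nor indefinite. The second-order test alone is inconclusive -> degen.
(Indeed, f is constant along the null direction of H through x*, so x* is not a strict local extremum.)

degen


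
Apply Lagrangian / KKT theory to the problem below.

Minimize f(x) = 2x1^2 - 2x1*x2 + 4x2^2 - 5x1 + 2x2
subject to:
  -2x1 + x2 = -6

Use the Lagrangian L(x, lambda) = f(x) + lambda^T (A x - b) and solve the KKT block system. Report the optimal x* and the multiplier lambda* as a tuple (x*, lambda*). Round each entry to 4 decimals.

Form the Lagrangian:
  L(x, lambda) = (1/2) x^T Q x + c^T x + lambda^T (A x - b)
Stationarity (grad_x L = 0): Q x + c + A^T lambda = 0.
Primal feasibility: A x = b.

This gives the KKT block system:
  [ Q   A^T ] [ x     ]   [-c ]
  [ A    0  ] [ lambda ] = [ b ]

Solving the linear system:
  x*      = (3.0357, 0.0714)
  lambda* = (3.5)
  f(x*)   = 2.9821

x* = (3.0357, 0.0714), lambda* = (3.5)


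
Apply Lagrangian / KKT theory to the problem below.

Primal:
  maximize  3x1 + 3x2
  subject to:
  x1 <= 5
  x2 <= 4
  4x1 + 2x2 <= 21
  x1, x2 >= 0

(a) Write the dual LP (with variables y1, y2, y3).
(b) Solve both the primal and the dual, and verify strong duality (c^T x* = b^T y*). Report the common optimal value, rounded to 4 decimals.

The standard primal-dual pair for 'max c^T x s.t. A x <= b, x >= 0' is:
  Dual:  min b^T y  s.t.  A^T y >= c,  y >= 0.

So the dual LP is:
  minimize  5y1 + 4y2 + 21y3
  subject to:
    y1 + 4y3 >= 3
    y2 + 2y3 >= 3
    y1, y2, y3 >= 0

Solving the primal: x* = (3.25, 4).
  primal value c^T x* = 21.75.
Solving the dual: y* = (0, 1.5, 0.75).
  dual value b^T y* = 21.75.
Strong duality: c^T x* = b^T y*. Confirmed.

21.75


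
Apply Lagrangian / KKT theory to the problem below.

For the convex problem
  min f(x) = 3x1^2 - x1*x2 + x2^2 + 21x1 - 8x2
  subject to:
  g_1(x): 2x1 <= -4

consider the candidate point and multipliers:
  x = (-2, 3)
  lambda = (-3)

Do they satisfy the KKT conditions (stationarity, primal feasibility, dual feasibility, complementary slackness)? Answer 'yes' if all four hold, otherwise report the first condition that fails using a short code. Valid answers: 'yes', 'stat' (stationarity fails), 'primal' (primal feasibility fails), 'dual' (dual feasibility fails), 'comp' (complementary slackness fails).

Gradient of f: grad f(x) = Q x + c = (6, 0)
Constraint values g_i(x) = a_i^T x - b_i:
  g_1((-2, 3)) = 0
Stationarity residual: grad f(x) + sum_i lambda_i a_i = (0, 0)
  -> stationarity OK
Primal feasibility (all g_i <= 0): OK
Dual feasibility (all lambda_i >= 0): FAILS
Complementary slackness (lambda_i * g_i(x) = 0 for all i): OK

Verdict: the first failing condition is dual_feasibility -> dual.

dual


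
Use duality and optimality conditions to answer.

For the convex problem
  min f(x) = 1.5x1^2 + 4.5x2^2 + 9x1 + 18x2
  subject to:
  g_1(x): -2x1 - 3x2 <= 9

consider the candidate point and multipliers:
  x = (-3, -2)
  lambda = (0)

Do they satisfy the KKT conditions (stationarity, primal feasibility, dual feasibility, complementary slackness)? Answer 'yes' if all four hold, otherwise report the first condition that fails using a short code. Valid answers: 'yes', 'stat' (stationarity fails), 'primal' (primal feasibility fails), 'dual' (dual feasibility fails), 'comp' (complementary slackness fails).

Gradient of f: grad f(x) = Q x + c = (0, 0)
Constraint values g_i(x) = a_i^T x - b_i:
  g_1((-3, -2)) = 3
Stationarity residual: grad f(x) + sum_i lambda_i a_i = (0, 0)
  -> stationarity OK
Primal feasibility (all g_i <= 0): FAILS
Dual feasibility (all lambda_i >= 0): OK
Complementary slackness (lambda_i * g_i(x) = 0 for all i): OK

Verdict: the first failing condition is primal_feasibility -> primal.

primal


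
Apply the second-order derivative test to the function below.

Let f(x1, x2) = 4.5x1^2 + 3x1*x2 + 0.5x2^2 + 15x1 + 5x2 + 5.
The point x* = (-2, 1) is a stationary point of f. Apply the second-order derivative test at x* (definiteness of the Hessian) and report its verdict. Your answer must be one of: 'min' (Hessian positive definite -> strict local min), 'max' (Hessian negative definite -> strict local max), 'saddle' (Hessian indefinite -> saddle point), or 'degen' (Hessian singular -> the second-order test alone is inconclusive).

Compute the Hessian H = grad^2 f:
  H = [[9, 3], [3, 1]]
Verify stationarity: grad f(x*) = H x* + g = (0, 0).
Eigenvalues of H: 0, 10.
H has a zero eigenvalue (singular; positive semidefinite but not definite), so H is neither positive definite, negative definite, nor indefinite. The second-order test alone is inconclusive -> degen.
(Indeed, f is constant along the null direction of H through x*, so x* is not a strict local extremum.)

degen


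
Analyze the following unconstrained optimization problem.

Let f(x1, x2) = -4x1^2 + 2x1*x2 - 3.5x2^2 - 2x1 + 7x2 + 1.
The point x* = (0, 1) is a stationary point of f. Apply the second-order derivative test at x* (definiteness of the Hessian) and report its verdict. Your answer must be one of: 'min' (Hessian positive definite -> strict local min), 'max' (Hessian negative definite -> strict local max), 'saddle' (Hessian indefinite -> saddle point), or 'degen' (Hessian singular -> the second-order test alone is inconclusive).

Compute the Hessian H = grad^2 f:
  H = [[-8, 2], [2, -7]]
Verify stationarity: grad f(x*) = H x* + g = (0, 0).
Eigenvalues of H: -9.5616, -5.4384.
Both eigenvalues < 0, so H is negative definite -> x* is a strict local max.

max


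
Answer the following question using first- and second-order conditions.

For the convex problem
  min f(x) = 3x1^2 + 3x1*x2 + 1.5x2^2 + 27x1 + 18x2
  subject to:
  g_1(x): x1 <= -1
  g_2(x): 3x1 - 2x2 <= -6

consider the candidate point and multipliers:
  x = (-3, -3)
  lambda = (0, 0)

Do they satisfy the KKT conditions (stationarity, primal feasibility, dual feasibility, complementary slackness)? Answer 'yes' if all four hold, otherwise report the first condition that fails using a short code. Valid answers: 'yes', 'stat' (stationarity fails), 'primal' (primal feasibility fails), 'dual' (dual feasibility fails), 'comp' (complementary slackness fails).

Gradient of f: grad f(x) = Q x + c = (0, 0)
Constraint values g_i(x) = a_i^T x - b_i:
  g_1((-3, -3)) = -2
  g_2((-3, -3)) = 3
Stationarity residual: grad f(x) + sum_i lambda_i a_i = (0, 0)
  -> stationarity OK
Primal feasibility (all g_i <= 0): FAILS
Dual feasibility (all lambda_i >= 0): OK
Complementary slackness (lambda_i * g_i(x) = 0 for all i): OK

Verdict: the first failing condition is primal_feasibility -> primal.

primal


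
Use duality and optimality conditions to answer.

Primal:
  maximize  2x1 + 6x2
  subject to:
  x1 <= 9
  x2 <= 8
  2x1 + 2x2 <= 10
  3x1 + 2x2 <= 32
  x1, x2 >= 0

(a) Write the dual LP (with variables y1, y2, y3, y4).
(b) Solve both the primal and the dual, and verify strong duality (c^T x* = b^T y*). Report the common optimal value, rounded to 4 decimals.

The standard primal-dual pair for 'max c^T x s.t. A x <= b, x >= 0' is:
  Dual:  min b^T y  s.t.  A^T y >= c,  y >= 0.

So the dual LP is:
  minimize  9y1 + 8y2 + 10y3 + 32y4
  subject to:
    y1 + 2y3 + 3y4 >= 2
    y2 + 2y3 + 2y4 >= 6
    y1, y2, y3, y4 >= 0

Solving the primal: x* = (0, 5).
  primal value c^T x* = 30.
Solving the dual: y* = (0, 0, 3, 0).
  dual value b^T y* = 30.
Strong duality: c^T x* = b^T y*. Confirmed.

30


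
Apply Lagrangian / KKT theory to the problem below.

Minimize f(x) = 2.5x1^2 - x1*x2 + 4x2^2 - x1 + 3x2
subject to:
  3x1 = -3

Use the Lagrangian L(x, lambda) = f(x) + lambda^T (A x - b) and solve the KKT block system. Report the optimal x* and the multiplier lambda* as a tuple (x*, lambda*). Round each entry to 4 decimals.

Form the Lagrangian:
  L(x, lambda) = (1/2) x^T Q x + c^T x + lambda^T (A x - b)
Stationarity (grad_x L = 0): Q x + c + A^T lambda = 0.
Primal feasibility: A x = b.

This gives the KKT block system:
  [ Q   A^T ] [ x     ]   [-c ]
  [ A    0  ] [ lambda ] = [ b ]

Solving the linear system:
  x*      = (-1, -0.5)
  lambda* = (1.8333)
  f(x*)   = 2.5

x* = (-1, -0.5), lambda* = (1.8333)


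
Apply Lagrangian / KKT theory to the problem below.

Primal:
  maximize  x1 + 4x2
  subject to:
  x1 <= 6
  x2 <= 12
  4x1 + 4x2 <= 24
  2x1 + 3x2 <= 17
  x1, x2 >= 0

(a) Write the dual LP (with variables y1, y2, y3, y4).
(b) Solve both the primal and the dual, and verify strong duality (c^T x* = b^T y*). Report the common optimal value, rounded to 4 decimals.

The standard primal-dual pair for 'max c^T x s.t. A x <= b, x >= 0' is:
  Dual:  min b^T y  s.t.  A^T y >= c,  y >= 0.

So the dual LP is:
  minimize  6y1 + 12y2 + 24y3 + 17y4
  subject to:
    y1 + 4y3 + 2y4 >= 1
    y2 + 4y3 + 3y4 >= 4
    y1, y2, y3, y4 >= 0

Solving the primal: x* = (0, 5.6667).
  primal value c^T x* = 22.6667.
Solving the dual: y* = (0, 0, 0, 1.3333).
  dual value b^T y* = 22.6667.
Strong duality: c^T x* = b^T y*. Confirmed.

22.6667


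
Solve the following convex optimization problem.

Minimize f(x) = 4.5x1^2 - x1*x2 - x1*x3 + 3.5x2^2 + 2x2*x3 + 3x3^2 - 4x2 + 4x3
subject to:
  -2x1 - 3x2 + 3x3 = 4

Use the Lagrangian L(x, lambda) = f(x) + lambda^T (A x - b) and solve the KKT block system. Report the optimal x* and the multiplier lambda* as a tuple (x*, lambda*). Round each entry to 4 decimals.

Form the Lagrangian:
  L(x, lambda) = (1/2) x^T Q x + c^T x + lambda^T (A x - b)
Stationarity (grad_x L = 0): Q x + c + A^T lambda = 0.
Primal feasibility: A x = b.

This gives the KKT block system:
  [ Q   A^T ] [ x     ]   [-c ]
  [ A    0  ] [ lambda ] = [ b ]

Solving the linear system:
  x*      = (-0.4727, -0.5348, 0.4835)
  lambda* = (-2.1013)
  f(x*)   = 6.239

x* = (-0.4727, -0.5348, 0.4835), lambda* = (-2.1013)


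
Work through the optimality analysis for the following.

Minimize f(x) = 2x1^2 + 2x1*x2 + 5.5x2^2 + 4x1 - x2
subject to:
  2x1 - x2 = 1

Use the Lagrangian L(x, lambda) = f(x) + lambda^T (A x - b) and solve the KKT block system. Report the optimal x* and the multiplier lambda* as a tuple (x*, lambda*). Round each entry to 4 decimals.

Form the Lagrangian:
  L(x, lambda) = (1/2) x^T Q x + c^T x + lambda^T (A x - b)
Stationarity (grad_x L = 0): Q x + c + A^T lambda = 0.
Primal feasibility: A x = b.

This gives the KKT block system:
  [ Q   A^T ] [ x     ]   [-c ]
  [ A    0  ] [ lambda ] = [ b ]

Solving the linear system:
  x*      = (0.3929, -0.2143)
  lambda* = (-2.5714)
  f(x*)   = 2.1786

x* = (0.3929, -0.2143), lambda* = (-2.5714)


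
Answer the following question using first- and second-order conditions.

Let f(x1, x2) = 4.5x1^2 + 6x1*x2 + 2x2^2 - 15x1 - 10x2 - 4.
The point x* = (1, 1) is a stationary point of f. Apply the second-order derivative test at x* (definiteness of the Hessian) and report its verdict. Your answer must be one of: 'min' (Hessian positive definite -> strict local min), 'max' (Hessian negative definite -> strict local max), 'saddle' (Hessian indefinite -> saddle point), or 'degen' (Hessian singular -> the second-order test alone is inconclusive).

Compute the Hessian H = grad^2 f:
  H = [[9, 6], [6, 4]]
Verify stationarity: grad f(x*) = H x* + g = (0, 0).
Eigenvalues of H: 0, 13.
H has a zero eigenvalue (singular; positive semidefinite but not definite), so H is neither positive definite, negative definite, nor indefinite. The second-order test alone is inconclusive -> degen.
(Indeed, f is constant along the null direction of H through x*, so x* is not a strict local extremum.)

degen


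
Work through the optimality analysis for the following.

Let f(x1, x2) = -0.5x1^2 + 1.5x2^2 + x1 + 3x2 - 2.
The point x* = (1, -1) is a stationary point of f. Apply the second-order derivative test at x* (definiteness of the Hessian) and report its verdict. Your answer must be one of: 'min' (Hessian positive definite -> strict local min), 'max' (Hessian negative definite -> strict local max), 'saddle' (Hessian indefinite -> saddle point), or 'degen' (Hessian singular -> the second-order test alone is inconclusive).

Compute the Hessian H = grad^2 f:
  H = [[-1, 0], [0, 3]]
Verify stationarity: grad f(x*) = H x* + g = (0, 0).
Eigenvalues of H: -1, 3.
Eigenvalues have mixed signs, so H is indefinite -> x* is a saddle point.

saddle


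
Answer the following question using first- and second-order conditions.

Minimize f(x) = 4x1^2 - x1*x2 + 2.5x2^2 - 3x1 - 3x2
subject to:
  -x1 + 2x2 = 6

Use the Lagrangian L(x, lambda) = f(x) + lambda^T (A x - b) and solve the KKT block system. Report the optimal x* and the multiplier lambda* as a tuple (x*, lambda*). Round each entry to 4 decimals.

Form the Lagrangian:
  L(x, lambda) = (1/2) x^T Q x + c^T x + lambda^T (A x - b)
Stationarity (grad_x L = 0): Q x + c + A^T lambda = 0.
Primal feasibility: A x = b.

This gives the KKT block system:
  [ Q   A^T ] [ x     ]   [-c ]
  [ A    0  ] [ lambda ] = [ b ]

Solving the linear system:
  x*      = (0, 3)
  lambda* = (-6)
  f(x*)   = 13.5

x* = (0, 3), lambda* = (-6)


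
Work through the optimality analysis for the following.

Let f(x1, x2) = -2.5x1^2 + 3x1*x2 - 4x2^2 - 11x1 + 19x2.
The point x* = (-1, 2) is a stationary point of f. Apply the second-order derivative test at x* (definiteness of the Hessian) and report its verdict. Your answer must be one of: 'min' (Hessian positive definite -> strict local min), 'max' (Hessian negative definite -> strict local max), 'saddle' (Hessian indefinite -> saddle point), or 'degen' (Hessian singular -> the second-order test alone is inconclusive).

Compute the Hessian H = grad^2 f:
  H = [[-5, 3], [3, -8]]
Verify stationarity: grad f(x*) = H x* + g = (0, 0).
Eigenvalues of H: -9.8541, -3.1459.
Both eigenvalues < 0, so H is negative definite -> x* is a strict local max.

max


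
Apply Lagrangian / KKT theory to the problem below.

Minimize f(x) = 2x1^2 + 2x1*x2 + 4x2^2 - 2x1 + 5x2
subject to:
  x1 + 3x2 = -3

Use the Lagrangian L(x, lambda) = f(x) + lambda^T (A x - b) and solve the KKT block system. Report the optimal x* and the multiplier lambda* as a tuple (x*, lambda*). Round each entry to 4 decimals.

Form the Lagrangian:
  L(x, lambda) = (1/2) x^T Q x + c^T x + lambda^T (A x - b)
Stationarity (grad_x L = 0): Q x + c + A^T lambda = 0.
Primal feasibility: A x = b.

This gives the KKT block system:
  [ Q   A^T ] [ x     ]   [-c ]
  [ A    0  ] [ lambda ] = [ b ]

Solving the linear system:
  x*      = (0.8438, -1.2812)
  lambda* = (1.1875)
  f(x*)   = -2.2656

x* = (0.8438, -1.2812), lambda* = (1.1875)


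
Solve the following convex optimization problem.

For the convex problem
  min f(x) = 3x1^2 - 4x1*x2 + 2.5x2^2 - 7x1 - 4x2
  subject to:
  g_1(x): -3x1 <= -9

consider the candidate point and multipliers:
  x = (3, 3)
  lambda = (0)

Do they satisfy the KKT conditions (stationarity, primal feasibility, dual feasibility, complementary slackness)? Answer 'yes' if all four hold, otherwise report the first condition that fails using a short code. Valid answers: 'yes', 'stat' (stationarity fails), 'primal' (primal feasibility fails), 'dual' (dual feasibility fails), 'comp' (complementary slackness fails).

Gradient of f: grad f(x) = Q x + c = (-1, -1)
Constraint values g_i(x) = a_i^T x - b_i:
  g_1((3, 3)) = 0
Stationarity residual: grad f(x) + sum_i lambda_i a_i = (-1, -1)
  -> stationarity FAILS
Primal feasibility (all g_i <= 0): OK
Dual feasibility (all lambda_i >= 0): OK
Complementary slackness (lambda_i * g_i(x) = 0 for all i): OK

Verdict: the first failing condition is stationarity -> stat.

stat


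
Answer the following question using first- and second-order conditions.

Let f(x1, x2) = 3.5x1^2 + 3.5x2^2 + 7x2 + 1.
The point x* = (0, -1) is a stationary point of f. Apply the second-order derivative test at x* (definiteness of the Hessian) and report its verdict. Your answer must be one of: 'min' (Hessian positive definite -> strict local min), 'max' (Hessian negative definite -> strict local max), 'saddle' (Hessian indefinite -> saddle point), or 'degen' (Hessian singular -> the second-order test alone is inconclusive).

Compute the Hessian H = grad^2 f:
  H = [[7, 0], [0, 7]]
Verify stationarity: grad f(x*) = H x* + g = (0, 0).
Eigenvalues of H: 7, 7.
Both eigenvalues > 0, so H is positive definite -> x* is a strict local min.

min


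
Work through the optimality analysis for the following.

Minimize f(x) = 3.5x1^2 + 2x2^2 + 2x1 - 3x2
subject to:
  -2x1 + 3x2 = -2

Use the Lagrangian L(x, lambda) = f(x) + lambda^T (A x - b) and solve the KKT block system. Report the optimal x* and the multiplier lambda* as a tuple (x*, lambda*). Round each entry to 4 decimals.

Form the Lagrangian:
  L(x, lambda) = (1/2) x^T Q x + c^T x + lambda^T (A x - b)
Stationarity (grad_x L = 0): Q x + c + A^T lambda = 0.
Primal feasibility: A x = b.

This gives the KKT block system:
  [ Q   A^T ] [ x     ]   [-c ]
  [ A    0  ] [ lambda ] = [ b ]

Solving the linear system:
  x*      = (0.2025, -0.5316)
  lambda* = (1.7089)
  f(x*)   = 2.7089

x* = (0.2025, -0.5316), lambda* = (1.7089)


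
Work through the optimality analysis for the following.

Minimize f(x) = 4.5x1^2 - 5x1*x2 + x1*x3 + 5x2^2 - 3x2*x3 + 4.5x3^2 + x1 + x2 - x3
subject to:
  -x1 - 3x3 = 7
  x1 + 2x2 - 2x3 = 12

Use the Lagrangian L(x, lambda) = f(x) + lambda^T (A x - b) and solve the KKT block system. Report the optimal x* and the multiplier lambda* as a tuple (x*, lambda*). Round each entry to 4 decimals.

Form the Lagrangian:
  L(x, lambda) = (1/2) x^T Q x + c^T x + lambda^T (A x - b)
Stationarity (grad_x L = 0): Q x + c + A^T lambda = 0.
Primal feasibility: A x = b.

This gives the KKT block system:
  [ Q   A^T ] [ x     ]   [-c ]
  [ A    0  ] [ lambda ] = [ b ]

Solving the linear system:
  x*      = (2, 2, -3)
  lambda* = (-4, -10)
  f(x*)   = 77.5

x* = (2, 2, -3), lambda* = (-4, -10)


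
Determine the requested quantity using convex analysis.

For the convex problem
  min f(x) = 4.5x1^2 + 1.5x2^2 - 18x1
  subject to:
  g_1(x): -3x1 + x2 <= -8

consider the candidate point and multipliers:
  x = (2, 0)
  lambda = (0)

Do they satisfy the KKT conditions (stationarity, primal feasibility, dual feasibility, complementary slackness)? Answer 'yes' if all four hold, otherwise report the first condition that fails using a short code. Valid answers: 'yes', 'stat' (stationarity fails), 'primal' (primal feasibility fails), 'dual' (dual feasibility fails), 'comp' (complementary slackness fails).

Gradient of f: grad f(x) = Q x + c = (0, 0)
Constraint values g_i(x) = a_i^T x - b_i:
  g_1((2, 0)) = 2
Stationarity residual: grad f(x) + sum_i lambda_i a_i = (0, 0)
  -> stationarity OK
Primal feasibility (all g_i <= 0): FAILS
Dual feasibility (all lambda_i >= 0): OK
Complementary slackness (lambda_i * g_i(x) = 0 for all i): OK

Verdict: the first failing condition is primal_feasibility -> primal.

primal


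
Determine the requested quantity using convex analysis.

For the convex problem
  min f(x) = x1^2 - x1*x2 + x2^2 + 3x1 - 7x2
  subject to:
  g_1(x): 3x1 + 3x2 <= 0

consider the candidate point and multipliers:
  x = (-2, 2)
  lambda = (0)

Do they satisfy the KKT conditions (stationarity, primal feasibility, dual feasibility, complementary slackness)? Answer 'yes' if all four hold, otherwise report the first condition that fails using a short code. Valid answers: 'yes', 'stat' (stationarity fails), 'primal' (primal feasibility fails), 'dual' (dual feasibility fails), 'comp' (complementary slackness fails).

Gradient of f: grad f(x) = Q x + c = (-3, -1)
Constraint values g_i(x) = a_i^T x - b_i:
  g_1((-2, 2)) = 0
Stationarity residual: grad f(x) + sum_i lambda_i a_i = (-3, -1)
  -> stationarity FAILS
Primal feasibility (all g_i <= 0): OK
Dual feasibility (all lambda_i >= 0): OK
Complementary slackness (lambda_i * g_i(x) = 0 for all i): OK

Verdict: the first failing condition is stationarity -> stat.

stat


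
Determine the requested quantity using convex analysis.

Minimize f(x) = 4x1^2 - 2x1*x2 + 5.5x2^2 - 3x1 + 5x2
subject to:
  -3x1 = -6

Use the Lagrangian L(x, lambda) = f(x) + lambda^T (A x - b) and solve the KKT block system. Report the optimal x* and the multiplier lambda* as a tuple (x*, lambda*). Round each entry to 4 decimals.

Form the Lagrangian:
  L(x, lambda) = (1/2) x^T Q x + c^T x + lambda^T (A x - b)
Stationarity (grad_x L = 0): Q x + c + A^T lambda = 0.
Primal feasibility: A x = b.

This gives the KKT block system:
  [ Q   A^T ] [ x     ]   [-c ]
  [ A    0  ] [ lambda ] = [ b ]

Solving the linear system:
  x*      = (2, -0.0909)
  lambda* = (4.3939)
  f(x*)   = 9.9545

x* = (2, -0.0909), lambda* = (4.3939)


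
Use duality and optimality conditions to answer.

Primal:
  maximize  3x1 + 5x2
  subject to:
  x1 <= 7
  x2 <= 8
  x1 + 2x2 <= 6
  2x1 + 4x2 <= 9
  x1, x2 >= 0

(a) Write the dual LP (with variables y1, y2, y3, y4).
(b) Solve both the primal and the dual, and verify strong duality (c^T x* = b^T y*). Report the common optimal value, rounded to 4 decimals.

The standard primal-dual pair for 'max c^T x s.t. A x <= b, x >= 0' is:
  Dual:  min b^T y  s.t.  A^T y >= c,  y >= 0.

So the dual LP is:
  minimize  7y1 + 8y2 + 6y3 + 9y4
  subject to:
    y1 + y3 + 2y4 >= 3
    y2 + 2y3 + 4y4 >= 5
    y1, y2, y3, y4 >= 0

Solving the primal: x* = (4.5, 0).
  primal value c^T x* = 13.5.
Solving the dual: y* = (0, 0, 0, 1.5).
  dual value b^T y* = 13.5.
Strong duality: c^T x* = b^T y*. Confirmed.

13.5


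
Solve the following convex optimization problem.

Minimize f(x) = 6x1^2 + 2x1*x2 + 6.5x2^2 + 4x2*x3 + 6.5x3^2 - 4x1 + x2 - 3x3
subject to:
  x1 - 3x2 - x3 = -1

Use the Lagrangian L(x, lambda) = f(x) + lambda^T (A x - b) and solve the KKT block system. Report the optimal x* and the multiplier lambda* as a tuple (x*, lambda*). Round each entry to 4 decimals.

Form the Lagrangian:
  L(x, lambda) = (1/2) x^T Q x + c^T x + lambda^T (A x - b)
Stationarity (grad_x L = 0): Q x + c + A^T lambda = 0.
Primal feasibility: A x = b.

This gives the KKT block system:
  [ Q   A^T ] [ x     ]   [-c ]
  [ A    0  ] [ lambda ] = [ b ]

Solving the linear system:
  x*      = (0.1211, 0.2735, 0.3004)
  lambda* = (2)
  f(x*)   = 0.4439

x* = (0.1211, 0.2735, 0.3004), lambda* = (2)


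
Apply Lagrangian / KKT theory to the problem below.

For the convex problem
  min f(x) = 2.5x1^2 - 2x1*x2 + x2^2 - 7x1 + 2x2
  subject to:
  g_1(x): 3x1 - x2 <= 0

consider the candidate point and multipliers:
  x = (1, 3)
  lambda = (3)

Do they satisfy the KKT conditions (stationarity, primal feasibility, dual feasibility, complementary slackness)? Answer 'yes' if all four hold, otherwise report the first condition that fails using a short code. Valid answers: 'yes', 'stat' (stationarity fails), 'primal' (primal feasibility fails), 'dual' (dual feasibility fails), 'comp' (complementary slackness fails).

Gradient of f: grad f(x) = Q x + c = (-8, 6)
Constraint values g_i(x) = a_i^T x - b_i:
  g_1((1, 3)) = 0
Stationarity residual: grad f(x) + sum_i lambda_i a_i = (1, 3)
  -> stationarity FAILS
Primal feasibility (all g_i <= 0): OK
Dual feasibility (all lambda_i >= 0): OK
Complementary slackness (lambda_i * g_i(x) = 0 for all i): OK

Verdict: the first failing condition is stationarity -> stat.

stat


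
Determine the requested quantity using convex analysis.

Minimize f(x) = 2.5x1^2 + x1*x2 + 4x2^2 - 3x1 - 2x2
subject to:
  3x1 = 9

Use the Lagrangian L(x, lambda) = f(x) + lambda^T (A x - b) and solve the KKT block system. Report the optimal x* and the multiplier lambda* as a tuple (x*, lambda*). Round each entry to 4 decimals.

Form the Lagrangian:
  L(x, lambda) = (1/2) x^T Q x + c^T x + lambda^T (A x - b)
Stationarity (grad_x L = 0): Q x + c + A^T lambda = 0.
Primal feasibility: A x = b.

This gives the KKT block system:
  [ Q   A^T ] [ x     ]   [-c ]
  [ A    0  ] [ lambda ] = [ b ]

Solving the linear system:
  x*      = (3, -0.125)
  lambda* = (-3.9583)
  f(x*)   = 13.4375

x* = (3, -0.125), lambda* = (-3.9583)


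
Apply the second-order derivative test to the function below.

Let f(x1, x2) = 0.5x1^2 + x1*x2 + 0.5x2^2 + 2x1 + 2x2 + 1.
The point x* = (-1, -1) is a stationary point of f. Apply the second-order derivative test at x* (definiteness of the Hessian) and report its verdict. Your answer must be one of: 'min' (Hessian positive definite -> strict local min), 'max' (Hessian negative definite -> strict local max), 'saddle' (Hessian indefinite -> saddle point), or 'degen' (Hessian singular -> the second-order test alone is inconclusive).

Compute the Hessian H = grad^2 f:
  H = [[1, 1], [1, 1]]
Verify stationarity: grad f(x*) = H x* + g = (0, 0).
Eigenvalues of H: 0, 2.
H has a zero eigenvalue (singular; positive semidefinite but not definite), so H is neither positive definite, negative definite, nor indefinite. The second-order test alone is inconclusive -> degen.
(Indeed, f is constant along the null direction of H through x*, so x* is not a strict local extremum.)

degen


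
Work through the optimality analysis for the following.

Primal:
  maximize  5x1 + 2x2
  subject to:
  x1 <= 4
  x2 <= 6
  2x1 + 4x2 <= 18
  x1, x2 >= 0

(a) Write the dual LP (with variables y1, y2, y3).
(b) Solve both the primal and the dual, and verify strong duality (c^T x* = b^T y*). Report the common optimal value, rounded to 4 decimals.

The standard primal-dual pair for 'max c^T x s.t. A x <= b, x >= 0' is:
  Dual:  min b^T y  s.t.  A^T y >= c,  y >= 0.

So the dual LP is:
  minimize  4y1 + 6y2 + 18y3
  subject to:
    y1 + 2y3 >= 5
    y2 + 4y3 >= 2
    y1, y2, y3 >= 0

Solving the primal: x* = (4, 2.5).
  primal value c^T x* = 25.
Solving the dual: y* = (4, 0, 0.5).
  dual value b^T y* = 25.
Strong duality: c^T x* = b^T y*. Confirmed.

25


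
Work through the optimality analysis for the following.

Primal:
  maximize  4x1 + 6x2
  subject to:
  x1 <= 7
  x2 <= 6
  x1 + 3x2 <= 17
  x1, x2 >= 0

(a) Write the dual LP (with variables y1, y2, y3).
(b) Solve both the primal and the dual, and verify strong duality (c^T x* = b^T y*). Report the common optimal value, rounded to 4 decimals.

The standard primal-dual pair for 'max c^T x s.t. A x <= b, x >= 0' is:
  Dual:  min b^T y  s.t.  A^T y >= c,  y >= 0.

So the dual LP is:
  minimize  7y1 + 6y2 + 17y3
  subject to:
    y1 + y3 >= 4
    y2 + 3y3 >= 6
    y1, y2, y3 >= 0

Solving the primal: x* = (7, 3.3333).
  primal value c^T x* = 48.
Solving the dual: y* = (2, 0, 2).
  dual value b^T y* = 48.
Strong duality: c^T x* = b^T y*. Confirmed.

48


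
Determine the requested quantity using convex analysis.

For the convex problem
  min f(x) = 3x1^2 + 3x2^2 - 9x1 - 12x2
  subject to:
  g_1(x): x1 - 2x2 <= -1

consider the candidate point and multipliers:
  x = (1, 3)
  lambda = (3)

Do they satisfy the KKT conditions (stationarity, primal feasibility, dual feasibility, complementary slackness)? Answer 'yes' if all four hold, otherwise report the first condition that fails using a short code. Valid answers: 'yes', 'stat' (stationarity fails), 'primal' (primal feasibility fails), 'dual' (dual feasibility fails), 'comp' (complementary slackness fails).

Gradient of f: grad f(x) = Q x + c = (-3, 6)
Constraint values g_i(x) = a_i^T x - b_i:
  g_1((1, 3)) = -4
Stationarity residual: grad f(x) + sum_i lambda_i a_i = (0, 0)
  -> stationarity OK
Primal feasibility (all g_i <= 0): OK
Dual feasibility (all lambda_i >= 0): OK
Complementary slackness (lambda_i * g_i(x) = 0 for all i): FAILS

Verdict: the first failing condition is complementary_slackness -> comp.

comp


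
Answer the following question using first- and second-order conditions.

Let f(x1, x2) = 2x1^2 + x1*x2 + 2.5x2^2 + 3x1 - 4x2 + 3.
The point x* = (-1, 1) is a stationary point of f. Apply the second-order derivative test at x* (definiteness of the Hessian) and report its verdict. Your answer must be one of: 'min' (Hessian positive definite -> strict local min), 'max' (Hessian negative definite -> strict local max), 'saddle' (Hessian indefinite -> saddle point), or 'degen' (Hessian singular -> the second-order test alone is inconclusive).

Compute the Hessian H = grad^2 f:
  H = [[4, 1], [1, 5]]
Verify stationarity: grad f(x*) = H x* + g = (0, 0).
Eigenvalues of H: 3.382, 5.618.
Both eigenvalues > 0, so H is positive definite -> x* is a strict local min.

min


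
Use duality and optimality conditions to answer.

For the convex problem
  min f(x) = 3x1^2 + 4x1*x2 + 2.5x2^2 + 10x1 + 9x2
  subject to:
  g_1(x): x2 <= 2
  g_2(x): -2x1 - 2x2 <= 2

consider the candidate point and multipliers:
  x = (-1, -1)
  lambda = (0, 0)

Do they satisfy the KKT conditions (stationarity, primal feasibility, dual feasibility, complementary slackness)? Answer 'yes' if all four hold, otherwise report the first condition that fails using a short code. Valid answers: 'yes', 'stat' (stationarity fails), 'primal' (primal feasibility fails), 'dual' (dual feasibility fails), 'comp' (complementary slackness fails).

Gradient of f: grad f(x) = Q x + c = (0, 0)
Constraint values g_i(x) = a_i^T x - b_i:
  g_1((-1, -1)) = -3
  g_2((-1, -1)) = 2
Stationarity residual: grad f(x) + sum_i lambda_i a_i = (0, 0)
  -> stationarity OK
Primal feasibility (all g_i <= 0): FAILS
Dual feasibility (all lambda_i >= 0): OK
Complementary slackness (lambda_i * g_i(x) = 0 for all i): OK

Verdict: the first failing condition is primal_feasibility -> primal.

primal


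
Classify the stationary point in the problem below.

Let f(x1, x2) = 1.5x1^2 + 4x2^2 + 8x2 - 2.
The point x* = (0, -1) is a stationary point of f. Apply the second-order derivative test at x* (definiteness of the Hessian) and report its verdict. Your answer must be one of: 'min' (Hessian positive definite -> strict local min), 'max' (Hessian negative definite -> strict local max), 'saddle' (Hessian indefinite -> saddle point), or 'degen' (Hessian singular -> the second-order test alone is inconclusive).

Compute the Hessian H = grad^2 f:
  H = [[3, 0], [0, 8]]
Verify stationarity: grad f(x*) = H x* + g = (0, 0).
Eigenvalues of H: 3, 8.
Both eigenvalues > 0, so H is positive definite -> x* is a strict local min.

min
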